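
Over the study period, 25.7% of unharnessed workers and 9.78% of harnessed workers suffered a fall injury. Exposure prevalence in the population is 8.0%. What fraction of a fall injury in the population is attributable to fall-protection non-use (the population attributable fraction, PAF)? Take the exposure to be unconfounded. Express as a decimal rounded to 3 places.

p₁ = 0.257, p₀ = 0.0978.
Overall risk P(Y=1) = π·p₁ + (1−π)·p₀ = 0.08×0.257 + 0.92×0.0978 = 0.11054.
Under exogeneity, PAF = [P(Y=1) − p₀] / P(Y=1).
PAF = (0.11054 − 0.0978) / 0.11054 ≈ 0.1152

PAF ≈ 0.115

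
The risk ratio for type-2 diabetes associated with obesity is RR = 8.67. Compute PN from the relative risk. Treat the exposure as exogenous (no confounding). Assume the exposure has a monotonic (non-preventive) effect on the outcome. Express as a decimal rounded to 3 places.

Under exogeneity and monotonicity, PN = (RR − 1) / RR = 1 − 1/RR.
PN = (8.67 − 1) / 8.67 = 7.67 / 8.67 ≈ 0.8847

PN ≈ 0.885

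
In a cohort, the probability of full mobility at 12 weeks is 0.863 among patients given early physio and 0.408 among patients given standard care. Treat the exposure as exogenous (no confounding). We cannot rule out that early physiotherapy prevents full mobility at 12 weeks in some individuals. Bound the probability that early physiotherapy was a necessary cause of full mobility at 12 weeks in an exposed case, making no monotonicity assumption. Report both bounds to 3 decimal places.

0.527 ≤ PN ≤ 0.686

Let p₁ = 0.863, p₀ = 0.408.
Under exogeneity alone the bounds on PN are max{0,(p₁−p₀)/p₁} ≤ PN ≤ min{1,(1−p₀)/p₁}.
  lower = (p₁ − p₀)/p₁ = 0.455 / 0.863 ≈ 0.5272
  upper = min{1, (1 − p₀)/p₁} = 0.592 / 0.863 ≈ 0.6860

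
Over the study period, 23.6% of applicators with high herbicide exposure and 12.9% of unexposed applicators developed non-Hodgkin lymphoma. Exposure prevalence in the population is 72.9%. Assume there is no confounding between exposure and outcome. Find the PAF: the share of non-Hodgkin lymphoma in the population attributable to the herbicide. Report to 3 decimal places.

PAF ≈ 0.377

p₁ = 0.236, p₀ = 0.129.
Overall risk P(Y=1) = π·p₁ + (1−π)·p₀ = 0.729×0.236 + 0.271×0.129 = 0.207.
Under exogeneity, PAF = [P(Y=1) − p₀] / P(Y=1).
PAF = (0.207 − 0.129) / 0.207 ≈ 0.3768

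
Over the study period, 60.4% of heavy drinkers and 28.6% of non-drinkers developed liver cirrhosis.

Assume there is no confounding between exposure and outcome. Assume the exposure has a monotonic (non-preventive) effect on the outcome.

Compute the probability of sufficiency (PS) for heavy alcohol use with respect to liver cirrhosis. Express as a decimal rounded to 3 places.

PS ≈ 0.445

p₁ = 0.604, p₀ = 0.286.
Under exogeneity and monotonicity, PS = (p₁ − p₀) / (1 − p₀).
PS = (0.604 − 0.286) / (1 − 0.286) = 0.318 / 0.714 ≈ 0.4454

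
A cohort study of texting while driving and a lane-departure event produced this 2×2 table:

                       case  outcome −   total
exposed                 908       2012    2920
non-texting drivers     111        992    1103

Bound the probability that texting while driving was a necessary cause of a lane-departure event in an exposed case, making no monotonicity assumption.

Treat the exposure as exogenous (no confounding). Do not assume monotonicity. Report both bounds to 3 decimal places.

p₁ = P(outcome | exposed) = 908/2920 = 0.31096
p₀ = P(outcome | unexposed) = 111/1103 = 0.10063
Under exogeneity alone the bounds on PN are max{0,(p₁−p₀)/p₁} ≤ PN ≤ min{1,(1−p₀)/p₁}.
  lower = (p₁ − p₀)/p₁ = 0.21032 / 0.31096 ≈ 0.6764
  upper = min{1, (1 − p₀)/p₁} = 0.89937 / 0.31096 ≈ 2.8922 → capped at 1

0.676 ≤ PN ≤ 1.000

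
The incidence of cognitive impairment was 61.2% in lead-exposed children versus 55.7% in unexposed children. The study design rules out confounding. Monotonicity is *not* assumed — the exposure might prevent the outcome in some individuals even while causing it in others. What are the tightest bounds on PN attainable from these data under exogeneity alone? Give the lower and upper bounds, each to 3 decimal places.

0.090 ≤ PN ≤ 0.724

p₁ = 0.612, p₀ = 0.557.
Under exogeneity alone the bounds on PN are max{0,(p₁−p₀)/p₁} ≤ PN ≤ min{1,(1−p₀)/p₁}.
  lower = (p₁ − p₀)/p₁ = 0.055 / 0.612 ≈ 0.0899
  upper = min{1, (1 − p₀)/p₁} = 0.443 / 0.612 ≈ 0.7239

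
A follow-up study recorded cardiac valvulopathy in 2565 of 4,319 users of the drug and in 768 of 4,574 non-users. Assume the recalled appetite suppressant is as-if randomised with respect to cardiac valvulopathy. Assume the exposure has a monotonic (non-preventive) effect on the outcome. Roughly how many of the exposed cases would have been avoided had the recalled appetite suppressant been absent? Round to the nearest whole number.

about 1840 cases

p₁ = P(outcome | exposed) = 2565/4319 = 0.59389
p₀ = P(outcome | unexposed) = 768/4574 = 0.16791
PN = (p₁ − p₀)/p₁ = (0.59389 − 0.16791) / 0.59389 ≈ 0.71728.
Attributable cases ≈ PN × (exposed cases) = 0.71728 × 2565 ≈ 1839.82.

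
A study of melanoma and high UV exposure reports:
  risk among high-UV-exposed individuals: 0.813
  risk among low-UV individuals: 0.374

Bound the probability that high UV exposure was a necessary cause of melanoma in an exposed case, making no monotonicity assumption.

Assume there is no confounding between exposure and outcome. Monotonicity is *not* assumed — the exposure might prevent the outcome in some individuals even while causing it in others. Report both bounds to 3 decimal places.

0.540 ≤ PN ≤ 0.770

Let p₁ = 0.813, p₀ = 0.374.
Under exogeneity alone the bounds on PN are max{0,(p₁−p₀)/p₁} ≤ PN ≤ min{1,(1−p₀)/p₁}.
  lower = (p₁ − p₀)/p₁ = 0.439 / 0.813 ≈ 0.5400
  upper = min{1, (1 − p₀)/p₁} = 0.626 / 0.813 ≈ 0.7700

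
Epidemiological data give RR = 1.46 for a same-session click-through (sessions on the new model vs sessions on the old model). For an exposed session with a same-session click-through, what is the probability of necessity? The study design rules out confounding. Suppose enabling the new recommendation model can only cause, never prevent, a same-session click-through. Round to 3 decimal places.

Under exogeneity and monotonicity, PN = (RR − 1) / RR = 1 − 1/RR.
PN = (1.46 − 1) / 1.46 = 0.46 / 1.46 ≈ 0.3151

PN ≈ 0.315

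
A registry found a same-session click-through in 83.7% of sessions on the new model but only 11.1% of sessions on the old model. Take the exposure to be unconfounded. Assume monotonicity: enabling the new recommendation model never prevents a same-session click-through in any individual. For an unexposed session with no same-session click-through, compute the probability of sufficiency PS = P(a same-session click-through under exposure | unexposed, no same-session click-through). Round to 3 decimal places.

PS ≈ 0.817

p₁ = 0.837, p₀ = 0.111.
Under exogeneity and monotonicity, PS = (p₁ − p₀) / (1 − p₀).
PS = (0.837 − 0.111) / (1 − 0.111) = 0.726 / 0.889 ≈ 0.8166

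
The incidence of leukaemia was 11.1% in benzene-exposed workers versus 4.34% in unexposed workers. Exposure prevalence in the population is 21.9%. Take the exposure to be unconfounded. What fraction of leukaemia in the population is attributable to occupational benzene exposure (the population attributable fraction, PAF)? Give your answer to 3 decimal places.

PAF ≈ 0.254

p₁ = 0.111, p₀ = 0.0434.
Overall risk P(Y=1) = π·p₁ + (1−π)·p₀ = 0.219×0.111 + 0.781×0.0434 = 0.058204.
Under exogeneity, PAF = [P(Y=1) − p₀] / P(Y=1).
PAF = (0.058204 − 0.0434) / 0.058204 ≈ 0.2544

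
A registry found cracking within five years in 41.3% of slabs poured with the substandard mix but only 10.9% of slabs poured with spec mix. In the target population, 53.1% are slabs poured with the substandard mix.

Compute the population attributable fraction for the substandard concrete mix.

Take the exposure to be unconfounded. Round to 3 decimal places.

p₁ = 0.413, p₀ = 0.109.
Overall risk P(Y=1) = π·p₁ + (1−π)·p₀ = 0.531×0.413 + 0.469×0.109 = 0.27042.
Under exogeneity, PAF = [P(Y=1) − p₀] / P(Y=1).
PAF = (0.27042 − 0.109) / 0.27042 ≈ 0.5969

PAF ≈ 0.597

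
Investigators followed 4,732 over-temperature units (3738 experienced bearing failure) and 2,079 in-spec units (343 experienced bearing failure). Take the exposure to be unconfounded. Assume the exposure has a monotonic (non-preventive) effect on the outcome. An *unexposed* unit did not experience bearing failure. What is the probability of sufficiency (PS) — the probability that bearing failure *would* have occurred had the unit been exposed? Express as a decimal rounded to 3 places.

p₁ = P(outcome | exposed) = 3738/4732 = 0.78994
p₀ = P(outcome | unexposed) = 343/2079 = 0.16498
Under exogeneity and monotonicity, PS = (p₁ − p₀) / (1 − p₀).
PS = (0.78994 − 0.16498) / (1 − 0.16498) = 0.62496 / 0.83502 ≈ 0.7484

PS ≈ 0.748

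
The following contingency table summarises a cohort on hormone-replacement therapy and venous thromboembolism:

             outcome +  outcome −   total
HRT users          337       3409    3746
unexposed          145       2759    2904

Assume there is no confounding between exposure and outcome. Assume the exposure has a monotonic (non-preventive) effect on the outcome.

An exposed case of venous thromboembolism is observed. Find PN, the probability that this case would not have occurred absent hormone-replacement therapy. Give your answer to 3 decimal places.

PN ≈ 0.445

p₁ = P(outcome | exposed) = 337/3746 = 0.089963
p₀ = P(outcome | unexposed) = 145/2904 = 0.049931
Under exogeneity and monotonicity, PN = (p₁ − p₀)/p₁.
PN = (0.089963 − 0.049931) / 0.089963 ≈ 0.4450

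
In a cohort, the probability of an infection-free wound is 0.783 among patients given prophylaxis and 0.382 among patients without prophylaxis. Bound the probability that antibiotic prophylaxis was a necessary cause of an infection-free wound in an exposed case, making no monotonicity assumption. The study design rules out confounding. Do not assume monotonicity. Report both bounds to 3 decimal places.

Let p₁ = 0.783, p₀ = 0.382.
Under exogeneity alone the bounds on PN are max{0,(p₁−p₀)/p₁} ≤ PN ≤ min{1,(1−p₀)/p₁}.
  lower = (p₁ − p₀)/p₁ = 0.401 / 0.783 ≈ 0.5121
  upper = min{1, (1 − p₀)/p₁} = 0.618 / 0.783 ≈ 0.7893

0.512 ≤ PN ≤ 0.789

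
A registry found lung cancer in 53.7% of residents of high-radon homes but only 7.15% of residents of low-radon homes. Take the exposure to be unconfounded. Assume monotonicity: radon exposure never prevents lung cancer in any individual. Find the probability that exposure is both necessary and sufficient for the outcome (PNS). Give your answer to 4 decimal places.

PNS ≈ 0.4655

p₁ = 0.537, p₀ = 0.0715.
Under exogeneity and monotonicity, PNS = p₁ − p₀.
PNS = 0.537 − 0.0715 = 0.4655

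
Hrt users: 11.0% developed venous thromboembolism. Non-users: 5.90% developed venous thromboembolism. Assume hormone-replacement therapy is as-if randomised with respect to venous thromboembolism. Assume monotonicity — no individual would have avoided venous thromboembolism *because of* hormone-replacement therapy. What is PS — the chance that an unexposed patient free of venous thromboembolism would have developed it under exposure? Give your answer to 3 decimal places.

p₁ = 0.11, p₀ = 0.059.
Under exogeneity and monotonicity, PS = (p₁ − p₀) / (1 − p₀).
PS = (0.11 − 0.059) / (1 − 0.059) = 0.051 / 0.941 ≈ 0.0542

PS ≈ 0.054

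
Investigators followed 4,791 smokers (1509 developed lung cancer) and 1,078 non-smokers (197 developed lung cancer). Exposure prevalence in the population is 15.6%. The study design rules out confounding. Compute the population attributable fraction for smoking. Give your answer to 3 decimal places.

p₁ = P(outcome | exposed) = 1509/4791 = 0.31497
p₀ = P(outcome | unexposed) = 197/1078 = 0.18275
Overall risk P(Y=1) = π·p₁ + (1−π)·p₀ = 0.156×0.31497 + 0.844×0.18275 = 0.20337.
Under exogeneity, PAF = [P(Y=1) − p₀] / P(Y=1).
PAF = (0.20337 − 0.18275) / 0.20337 ≈ 0.1014

PAF ≈ 0.101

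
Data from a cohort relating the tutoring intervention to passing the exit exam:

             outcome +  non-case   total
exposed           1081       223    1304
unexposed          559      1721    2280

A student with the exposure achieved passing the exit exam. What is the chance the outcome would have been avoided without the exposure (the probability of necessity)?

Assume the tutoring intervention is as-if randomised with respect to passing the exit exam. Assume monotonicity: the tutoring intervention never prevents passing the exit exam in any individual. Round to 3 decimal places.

p₁ = P(outcome | exposed) = 1081/1304 = 0.82899
p₀ = P(outcome | unexposed) = 559/2280 = 0.24518
Under exogeneity and monotonicity, PN = (p₁ − p₀) / p₁.
PN = (0.82899 − 0.24518) / 0.82899 = 0.58381 / 0.82899 ≈ 0.7042

PN ≈ 0.704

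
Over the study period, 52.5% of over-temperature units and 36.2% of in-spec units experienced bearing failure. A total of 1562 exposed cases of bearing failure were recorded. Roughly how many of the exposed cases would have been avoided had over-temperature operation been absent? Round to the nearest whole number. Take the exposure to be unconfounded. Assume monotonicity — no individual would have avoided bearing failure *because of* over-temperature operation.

p₁ = 0.525, p₀ = 0.362.
PN = (p₁ − p₀)/p₁ = (0.525 − 0.362) / 0.525 ≈ 0.31048.
Attributable cases ≈ PN × (exposed cases) = 0.31048 × 1562 ≈ 484.96.

about 485 cases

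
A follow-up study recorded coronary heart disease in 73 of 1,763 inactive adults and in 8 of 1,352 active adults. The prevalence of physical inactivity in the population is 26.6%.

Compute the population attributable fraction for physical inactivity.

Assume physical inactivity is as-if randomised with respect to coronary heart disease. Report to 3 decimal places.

PAF ≈ 0.615

p₁ = P(outcome | exposed) = 73/1763 = 0.041407
p₀ = P(outcome | unexposed) = 8/1352 = 0.0059172
Overall risk P(Y=1) = π·p₁ + (1−π)·p₀ = 0.266×0.041407 + 0.734×0.0059172 = 0.015357.
Under exogeneity, PAF = [P(Y=1) − p₀] / P(Y=1).
PAF = (0.015357 − 0.0059172) / 0.015357 ≈ 0.6147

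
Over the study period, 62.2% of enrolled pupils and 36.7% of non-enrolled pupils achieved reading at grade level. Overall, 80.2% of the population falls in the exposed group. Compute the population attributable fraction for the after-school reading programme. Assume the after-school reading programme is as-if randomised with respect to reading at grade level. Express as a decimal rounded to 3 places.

p₁ = 0.622, p₀ = 0.367.
Overall risk P(Y=1) = π·p₁ + (1−π)·p₀ = 0.802×0.622 + 0.198×0.367 = 0.57151.
Under exogeneity, PAF = [P(Y=1) − p₀] / P(Y=1).
PAF = (0.57151 − 0.367) / 0.57151 ≈ 0.3578

PAF ≈ 0.358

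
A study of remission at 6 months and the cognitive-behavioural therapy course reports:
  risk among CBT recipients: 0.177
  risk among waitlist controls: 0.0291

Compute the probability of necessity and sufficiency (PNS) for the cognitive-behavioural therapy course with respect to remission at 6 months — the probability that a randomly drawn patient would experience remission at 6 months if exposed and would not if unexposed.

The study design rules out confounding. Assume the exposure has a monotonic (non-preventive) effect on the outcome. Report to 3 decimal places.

PNS ≈ 0.148

Let p₁ = 0.177, p₀ = 0.0291.
Under exogeneity and monotonicity, PNS = p₁ − p₀.
PNS = 0.177 − 0.0291 = 0.1479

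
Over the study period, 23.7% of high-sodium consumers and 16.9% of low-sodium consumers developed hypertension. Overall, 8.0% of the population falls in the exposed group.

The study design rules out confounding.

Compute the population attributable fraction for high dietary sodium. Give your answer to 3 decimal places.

p₁ = 0.237, p₀ = 0.169.
Overall risk P(Y=1) = π·p₁ + (1−π)·p₀ = 0.08×0.237 + 0.92×0.169 = 0.17444.
Under exogeneity, PAF = [P(Y=1) − p₀] / P(Y=1).
PAF = (0.17444 − 0.169) / 0.17444 ≈ 0.0312

PAF ≈ 0.031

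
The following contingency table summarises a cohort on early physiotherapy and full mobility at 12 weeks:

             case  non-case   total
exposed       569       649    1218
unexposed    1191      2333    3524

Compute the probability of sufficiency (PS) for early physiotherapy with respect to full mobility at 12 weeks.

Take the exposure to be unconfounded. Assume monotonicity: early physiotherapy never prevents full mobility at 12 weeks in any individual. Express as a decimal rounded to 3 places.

p₁ = P(outcome | exposed) = 569/1218 = 0.46716
p₀ = P(outcome | unexposed) = 1191/3524 = 0.33797
Under exogeneity and monotonicity, PS = (p₁ − p₀)/(1 − p₀).
PS = (0.46716 − 0.33797) / 0.66203 ≈ 0.1951

PS ≈ 0.195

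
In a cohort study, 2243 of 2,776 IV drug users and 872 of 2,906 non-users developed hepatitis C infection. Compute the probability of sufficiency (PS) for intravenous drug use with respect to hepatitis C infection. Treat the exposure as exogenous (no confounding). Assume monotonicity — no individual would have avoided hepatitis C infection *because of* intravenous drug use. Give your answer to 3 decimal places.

PS ≈ 0.726

p₁ = P(outcome | exposed) = 2243/2776 = 0.808
p₀ = P(outcome | unexposed) = 872/2906 = 0.30007
Under exogeneity and monotonicity, PS = (p₁ − p₀) / (1 − p₀).
PS = (0.808 − 0.30007) / (1 − 0.30007) = 0.50793 / 0.69993 ≈ 0.7257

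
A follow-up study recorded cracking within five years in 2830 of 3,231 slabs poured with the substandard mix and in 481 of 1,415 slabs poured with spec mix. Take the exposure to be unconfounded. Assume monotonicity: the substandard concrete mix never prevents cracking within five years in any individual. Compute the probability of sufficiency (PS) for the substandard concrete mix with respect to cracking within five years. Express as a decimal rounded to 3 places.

p₁ = P(outcome | exposed) = 2830/3231 = 0.87589
p₀ = P(outcome | unexposed) = 481/1415 = 0.33993
Under exogeneity and monotonicity, PS = (p₁ − p₀) / (1 − p₀).
PS = (0.87589 − 0.33993) / (1 − 0.33993) = 0.53596 / 0.66007 ≈ 0.8120

PS ≈ 0.812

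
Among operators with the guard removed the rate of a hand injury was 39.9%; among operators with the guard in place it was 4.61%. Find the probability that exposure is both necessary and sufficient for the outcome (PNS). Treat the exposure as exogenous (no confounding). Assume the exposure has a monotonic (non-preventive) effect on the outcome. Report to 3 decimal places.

p₁ = 0.399, p₀ = 0.0461.
Under exogeneity and monotonicity, PNS = p₁ − p₀.
PNS = 0.399 − 0.0461 = 0.3529

PNS ≈ 0.353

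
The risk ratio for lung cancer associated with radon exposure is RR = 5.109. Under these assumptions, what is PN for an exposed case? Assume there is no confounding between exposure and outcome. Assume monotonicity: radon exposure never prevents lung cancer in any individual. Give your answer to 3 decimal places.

PN ≈ 0.804

Under exogeneity and monotonicity, PN = (RR − 1) / RR = 1 − 1/RR.
PN = (5.109 − 1) / 5.109 = 4.109 / 5.109 ≈ 0.8043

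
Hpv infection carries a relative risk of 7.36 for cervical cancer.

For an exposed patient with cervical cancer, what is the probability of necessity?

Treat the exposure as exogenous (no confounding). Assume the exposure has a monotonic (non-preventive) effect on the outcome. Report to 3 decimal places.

Under exogeneity and monotonicity, PN = (RR − 1) / RR = 1 − 1/RR.
PN = (7.36 − 1) / 7.36 = 6.36 / 7.36 ≈ 0.8641

PN ≈ 0.864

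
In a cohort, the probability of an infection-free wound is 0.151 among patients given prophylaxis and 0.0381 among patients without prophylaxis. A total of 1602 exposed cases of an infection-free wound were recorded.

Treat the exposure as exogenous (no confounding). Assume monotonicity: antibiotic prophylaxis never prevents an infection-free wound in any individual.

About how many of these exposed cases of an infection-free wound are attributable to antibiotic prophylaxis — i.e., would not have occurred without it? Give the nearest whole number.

about 1198 cases

Let p₁ = 0.151, p₀ = 0.0381.
PN = (p₁ − p₀)/p₁ = (0.151 − 0.0381) / 0.151 ≈ 0.74768.
Attributable cases ≈ PN × (exposed cases) = 0.74768 × 1602 ≈ 1197.79.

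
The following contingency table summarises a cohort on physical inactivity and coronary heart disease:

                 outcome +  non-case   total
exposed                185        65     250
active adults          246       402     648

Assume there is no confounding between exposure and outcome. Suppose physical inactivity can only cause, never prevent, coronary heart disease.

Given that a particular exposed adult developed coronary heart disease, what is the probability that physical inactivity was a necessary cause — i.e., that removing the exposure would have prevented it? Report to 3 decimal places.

PN ≈ 0.487

p₁ = P(outcome | exposed) = 185/250 = 0.74
p₀ = P(outcome | unexposed) = 246/648 = 0.37963
Under exogeneity and monotonicity, PN = (p₁ − p₀) / p₁.
PN = (0.74 − 0.37963) / 0.74 = 0.36037 / 0.74 ≈ 0.4870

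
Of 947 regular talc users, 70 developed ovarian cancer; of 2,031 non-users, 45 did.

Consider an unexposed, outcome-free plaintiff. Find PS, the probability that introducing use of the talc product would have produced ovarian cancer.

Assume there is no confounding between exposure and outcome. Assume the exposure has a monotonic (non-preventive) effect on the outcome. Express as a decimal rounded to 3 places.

p₁ = P(outcome | exposed) = 70/947 = 0.073918
p₀ = P(outcome | unexposed) = 45/2031 = 0.022157
Under exogeneity and monotonicity, PS = (p₁ − p₀) / (1 − p₀).
PS = (0.073918 − 0.022157) / (1 − 0.022157) = 0.051761 / 0.97784 ≈ 0.0529

PS ≈ 0.053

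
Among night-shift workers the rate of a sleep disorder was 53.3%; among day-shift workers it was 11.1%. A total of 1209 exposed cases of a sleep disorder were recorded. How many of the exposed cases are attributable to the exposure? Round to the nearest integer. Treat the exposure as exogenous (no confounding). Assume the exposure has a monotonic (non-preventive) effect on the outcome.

p₁ = 0.533, p₀ = 0.111.
PN = (p₁ − p₀)/p₁ = (0.533 − 0.111) / 0.533 ≈ 0.79174.
Attributable cases ≈ PN × (exposed cases) = 0.79174 × 1209 ≈ 957.22.

about 957 cases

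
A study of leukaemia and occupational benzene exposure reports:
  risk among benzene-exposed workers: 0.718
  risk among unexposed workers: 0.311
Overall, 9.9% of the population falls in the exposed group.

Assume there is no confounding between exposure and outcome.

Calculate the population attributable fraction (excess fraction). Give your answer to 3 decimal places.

Let p₁ = 0.718, p₀ = 0.311.
Overall risk P(Y=1) = π·p₁ + (1−π)·p₀ = 0.099×0.718 + 0.901×0.311 = 0.35129.
Under exogeneity, PAF = [P(Y=1) − p₀] / P(Y=1).
PAF = (0.35129 − 0.311) / 0.35129 ≈ 0.1147

PAF ≈ 0.115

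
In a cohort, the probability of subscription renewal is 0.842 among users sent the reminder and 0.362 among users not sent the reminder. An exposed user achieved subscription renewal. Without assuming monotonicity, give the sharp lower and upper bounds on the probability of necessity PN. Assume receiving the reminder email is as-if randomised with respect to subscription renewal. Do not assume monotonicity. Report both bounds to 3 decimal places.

0.570 ≤ PN ≤ 0.758

Let p₁ = 0.842, p₀ = 0.362.
Under exogeneity alone the bounds on PN are max{0,(p₁−p₀)/p₁} ≤ PN ≤ min{1,(1−p₀)/p₁}.
  lower = (p₁ − p₀)/p₁ = 0.48 / 0.842 ≈ 0.5701
  upper = min{1, (1 − p₀)/p₁} = 0.638 / 0.842 ≈ 0.7577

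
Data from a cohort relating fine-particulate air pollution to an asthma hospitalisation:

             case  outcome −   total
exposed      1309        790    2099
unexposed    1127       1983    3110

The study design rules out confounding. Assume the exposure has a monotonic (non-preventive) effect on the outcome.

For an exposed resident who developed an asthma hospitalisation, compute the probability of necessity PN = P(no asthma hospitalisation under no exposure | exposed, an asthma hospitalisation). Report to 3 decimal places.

PN ≈ 0.419

p₁ = P(outcome | exposed) = 1309/2099 = 0.62363
p₀ = P(outcome | unexposed) = 1127/3110 = 0.36238
Under exogeneity and monotonicity, PN = (p₁ − p₀) / p₁.
PN = (0.62363 − 0.36238) / 0.62363 = 0.26125 / 0.62363 ≈ 0.4189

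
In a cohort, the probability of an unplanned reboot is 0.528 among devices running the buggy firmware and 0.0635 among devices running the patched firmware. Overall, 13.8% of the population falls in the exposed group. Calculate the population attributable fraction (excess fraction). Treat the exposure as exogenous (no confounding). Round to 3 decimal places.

PAF ≈ 0.502

Let p₁ = 0.528, p₀ = 0.0635.
Overall risk P(Y=1) = π·p₁ + (1−π)·p₀ = 0.138×0.528 + 0.862×0.0635 = 0.1276.
Under exogeneity, PAF = [P(Y=1) − p₀] / P(Y=1).
PAF = (0.1276 − 0.0635) / 0.1276 ≈ 0.5024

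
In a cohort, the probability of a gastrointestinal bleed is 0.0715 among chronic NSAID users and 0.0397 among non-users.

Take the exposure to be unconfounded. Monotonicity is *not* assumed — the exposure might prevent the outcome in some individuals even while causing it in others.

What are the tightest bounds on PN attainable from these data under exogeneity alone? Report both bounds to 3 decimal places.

0.445 ≤ PN ≤ 1.000

Let p₁ = 0.0715, p₀ = 0.0397.
Under exogeneity alone the bounds on PN are max{0,(p₁−p₀)/p₁} ≤ PN ≤ min{1,(1−p₀)/p₁}.
  lower = (p₁ − p₀)/p₁ = 0.0318 / 0.0715 ≈ 0.4448
  upper = min{1, (1 − p₀)/p₁} = 0.9603 / 0.0715 ≈ 13.4308 → capped at 1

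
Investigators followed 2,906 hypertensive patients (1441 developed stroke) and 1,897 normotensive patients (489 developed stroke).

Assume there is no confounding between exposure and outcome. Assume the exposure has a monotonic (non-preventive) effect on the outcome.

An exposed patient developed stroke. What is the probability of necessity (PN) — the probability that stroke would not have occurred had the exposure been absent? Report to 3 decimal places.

PN ≈ 0.480

p₁ = P(outcome | exposed) = 1441/2906 = 0.49587
p₀ = P(outcome | unexposed) = 489/1897 = 0.25778
Under exogeneity and monotonicity, PN = (p₁ − p₀) / p₁.
PN = (0.49587 − 0.25778) / 0.49587 = 0.2381 / 0.49587 ≈ 0.4802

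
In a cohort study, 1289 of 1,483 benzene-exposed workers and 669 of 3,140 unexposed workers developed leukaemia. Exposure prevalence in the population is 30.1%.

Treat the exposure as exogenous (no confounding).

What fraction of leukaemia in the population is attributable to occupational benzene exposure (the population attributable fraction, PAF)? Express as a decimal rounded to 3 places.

p₁ = P(outcome | exposed) = 1289/1483 = 0.86918
p₀ = P(outcome | unexposed) = 669/3140 = 0.21306
Overall risk P(Y=1) = π·p₁ + (1−π)·p₀ = 0.301×0.86918 + 0.699×0.21306 = 0.41055.
Under exogeneity, PAF = [P(Y=1) − p₀] / P(Y=1).
PAF = (0.41055 − 0.21306) / 0.41055 ≈ 0.4810

PAF ≈ 0.481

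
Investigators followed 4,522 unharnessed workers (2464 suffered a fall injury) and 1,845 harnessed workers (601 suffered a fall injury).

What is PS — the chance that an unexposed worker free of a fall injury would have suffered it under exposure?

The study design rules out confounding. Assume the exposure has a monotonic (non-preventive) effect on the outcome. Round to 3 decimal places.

PS ≈ 0.325

p₁ = P(outcome | exposed) = 2464/4522 = 0.54489
p₀ = P(outcome | unexposed) = 601/1845 = 0.32575
Under exogeneity and monotonicity, PS = (p₁ − p₀) / (1 − p₀).
PS = (0.54489 − 0.32575) / (1 − 0.32575) = 0.21915 / 0.67425 ≈ 0.3250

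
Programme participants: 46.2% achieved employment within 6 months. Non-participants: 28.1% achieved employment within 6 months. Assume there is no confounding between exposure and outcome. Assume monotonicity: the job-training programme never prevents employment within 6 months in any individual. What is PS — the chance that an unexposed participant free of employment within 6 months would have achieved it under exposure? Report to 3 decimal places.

PS ≈ 0.252

p₁ = 0.462, p₀ = 0.281.
Under exogeneity and monotonicity, PS = (p₁ − p₀) / (1 − p₀).
PS = (0.462 − 0.281) / (1 − 0.281) = 0.181 / 0.719 ≈ 0.2517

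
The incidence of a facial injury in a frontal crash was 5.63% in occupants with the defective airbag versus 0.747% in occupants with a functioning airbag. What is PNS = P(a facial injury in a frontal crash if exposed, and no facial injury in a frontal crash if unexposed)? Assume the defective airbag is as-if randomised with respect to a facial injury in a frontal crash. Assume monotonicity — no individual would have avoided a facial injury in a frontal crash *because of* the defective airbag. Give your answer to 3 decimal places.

PNS ≈ 0.049

p₁ = 0.0563, p₀ = 0.00747.
Under exogeneity and monotonicity, PNS = p₁ − p₀.
PNS = 0.0563 − 0.00747 = 0.04883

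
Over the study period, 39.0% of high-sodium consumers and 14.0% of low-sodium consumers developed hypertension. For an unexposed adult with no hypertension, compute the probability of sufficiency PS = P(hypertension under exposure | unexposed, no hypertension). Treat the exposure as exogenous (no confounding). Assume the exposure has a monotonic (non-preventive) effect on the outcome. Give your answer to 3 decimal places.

PS ≈ 0.291

p₁ = 0.39, p₀ = 0.14.
Under exogeneity and monotonicity, PS = (p₁ − p₀) / (1 − p₀).
PS = (0.39 − 0.14) / (1 − 0.14) = 0.25 / 0.86 ≈ 0.2907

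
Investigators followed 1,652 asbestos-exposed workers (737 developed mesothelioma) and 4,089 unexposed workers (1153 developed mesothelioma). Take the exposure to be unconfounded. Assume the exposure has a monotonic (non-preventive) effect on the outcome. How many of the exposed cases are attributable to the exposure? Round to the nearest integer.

p₁ = P(outcome | exposed) = 737/1652 = 0.44613
p₀ = P(outcome | unexposed) = 1153/4089 = 0.28198
PN = (p₁ − p₀)/p₁ = (0.44613 − 0.28198) / 0.44613 ≈ 0.36795.
Attributable cases ≈ PN × (exposed cases) = 0.36795 × 737 ≈ 271.18.

about 271 cases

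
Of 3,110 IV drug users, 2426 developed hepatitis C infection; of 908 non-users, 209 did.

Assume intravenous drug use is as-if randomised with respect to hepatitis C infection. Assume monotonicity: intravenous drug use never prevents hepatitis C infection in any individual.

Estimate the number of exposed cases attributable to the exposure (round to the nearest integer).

about 1710 cases

p₁ = P(outcome | exposed) = 2426/3110 = 0.78006
p₀ = P(outcome | unexposed) = 209/908 = 0.23018
PN = (p₁ − p₀)/p₁ = (0.78006 − 0.23018) / 0.78006 ≈ 0.70493.
Attributable cases ≈ PN × (exposed cases) = 0.70493 × 2426 ≈ 1710.15.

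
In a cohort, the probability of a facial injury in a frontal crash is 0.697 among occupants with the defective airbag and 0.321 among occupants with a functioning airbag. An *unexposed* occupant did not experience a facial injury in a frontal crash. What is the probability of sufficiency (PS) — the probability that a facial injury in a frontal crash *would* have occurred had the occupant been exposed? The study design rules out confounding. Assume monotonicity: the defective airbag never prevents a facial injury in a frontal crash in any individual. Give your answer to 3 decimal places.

Let p₁ = 0.697, p₀ = 0.321.
Under exogeneity and monotonicity, PS = (p₁ − p₀) / (1 − p₀).
PS = (0.697 − 0.321) / (1 − 0.321) = 0.376 / 0.679 ≈ 0.5538

PS ≈ 0.554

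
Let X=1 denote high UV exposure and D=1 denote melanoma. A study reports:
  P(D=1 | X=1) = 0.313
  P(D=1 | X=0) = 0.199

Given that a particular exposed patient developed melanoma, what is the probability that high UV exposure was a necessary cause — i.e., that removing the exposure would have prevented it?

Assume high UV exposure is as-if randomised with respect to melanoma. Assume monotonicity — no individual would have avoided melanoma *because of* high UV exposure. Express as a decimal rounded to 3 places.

PN ≈ 0.364

Let p₁ = 0.313, p₀ = 0.199.
Under exogeneity and monotonicity, PN = (p₁ − p₀) / p₁.
PN = (0.313 − 0.199) / 0.313 = 0.114 / 0.313 ≈ 0.3642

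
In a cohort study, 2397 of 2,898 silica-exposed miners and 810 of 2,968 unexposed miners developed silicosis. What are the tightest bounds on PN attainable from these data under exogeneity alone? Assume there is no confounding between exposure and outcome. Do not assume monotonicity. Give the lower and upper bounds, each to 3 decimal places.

p₁ = P(outcome | exposed) = 2397/2898 = 0.82712
p₀ = P(outcome | unexposed) = 810/2968 = 0.27291
Under exogeneity alone the bounds on PN are max{0,(p₁−p₀)/p₁} ≤ PN ≤ min{1,(1−p₀)/p₁}.
  lower = (p₁ − p₀)/p₁ = 0.55421 / 0.82712 ≈ 0.6700
  upper = min{1, (1 − p₀)/p₁} = 0.72709 / 0.82712 ≈ 0.8791

0.670 ≤ PN ≤ 0.879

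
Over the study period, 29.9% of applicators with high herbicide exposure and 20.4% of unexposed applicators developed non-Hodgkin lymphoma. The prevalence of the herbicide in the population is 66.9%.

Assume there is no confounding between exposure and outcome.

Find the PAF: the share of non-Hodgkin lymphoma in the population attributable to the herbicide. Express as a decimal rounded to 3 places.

PAF ≈ 0.238

p₁ = 0.299, p₀ = 0.204.
Overall risk P(Y=1) = π·p₁ + (1−π)·p₀ = 0.669×0.299 + 0.331×0.204 = 0.26755.
Under exogeneity, PAF = [P(Y=1) − p₀] / P(Y=1).
PAF = (0.26755 − 0.204) / 0.26755 ≈ 0.2375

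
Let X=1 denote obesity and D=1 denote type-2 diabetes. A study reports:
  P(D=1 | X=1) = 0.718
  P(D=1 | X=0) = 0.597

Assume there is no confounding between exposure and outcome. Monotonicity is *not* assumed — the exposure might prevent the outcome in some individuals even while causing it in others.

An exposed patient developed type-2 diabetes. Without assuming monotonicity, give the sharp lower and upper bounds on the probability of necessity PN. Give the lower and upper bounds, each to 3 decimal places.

0.169 ≤ PN ≤ 0.561

Let p₁ = 0.718, p₀ = 0.597.
Under exogeneity alone the bounds on PN are max{0,(p₁−p₀)/p₁} ≤ PN ≤ min{1,(1−p₀)/p₁}.
  lower = (p₁ − p₀)/p₁ = 0.121 / 0.718 ≈ 0.1685
  upper = min{1, (1 − p₀)/p₁} = 0.403 / 0.718 ≈ 0.5613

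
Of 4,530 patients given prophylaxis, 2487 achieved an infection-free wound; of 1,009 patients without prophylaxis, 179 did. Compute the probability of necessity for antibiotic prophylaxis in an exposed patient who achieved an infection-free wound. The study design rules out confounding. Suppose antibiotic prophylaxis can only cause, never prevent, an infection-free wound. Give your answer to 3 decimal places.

PN ≈ 0.677

p₁ = P(outcome | exposed) = 2487/4530 = 0.54901
p₀ = P(outcome | unexposed) = 179/1009 = 0.1774
Under exogeneity and monotonicity, PN = (p₁ − p₀) / p₁.
PN = (0.54901 − 0.1774) / 0.54901 = 0.3716 / 0.54901 ≈ 0.6769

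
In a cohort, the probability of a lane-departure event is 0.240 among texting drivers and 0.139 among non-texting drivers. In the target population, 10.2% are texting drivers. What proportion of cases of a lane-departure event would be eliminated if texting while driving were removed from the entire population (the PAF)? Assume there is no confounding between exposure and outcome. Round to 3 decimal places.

PAF ≈ 0.069

Let p₁ = 0.24, p₀ = 0.139.
Overall risk P(Y=1) = π·p₁ + (1−π)·p₀ = 0.102×0.24 + 0.898×0.139 = 0.1493.
Under exogeneity, PAF = [P(Y=1) − p₀] / P(Y=1).
PAF = (0.1493 − 0.139) / 0.1493 ≈ 0.0690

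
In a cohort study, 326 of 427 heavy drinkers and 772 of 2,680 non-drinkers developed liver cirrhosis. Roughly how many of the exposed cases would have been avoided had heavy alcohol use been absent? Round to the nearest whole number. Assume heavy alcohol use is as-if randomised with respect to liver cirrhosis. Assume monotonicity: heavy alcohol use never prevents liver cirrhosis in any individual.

about 203 cases

p₁ = P(outcome | exposed) = 326/427 = 0.76347
p₀ = P(outcome | unexposed) = 772/2680 = 0.28806
PN = (p₁ − p₀)/p₁ = (0.76347 − 0.28806) / 0.76347 ≈ 0.62269.
Attributable cases ≈ PN × (exposed cases) = 0.62269 × 326 ≈ 203.00.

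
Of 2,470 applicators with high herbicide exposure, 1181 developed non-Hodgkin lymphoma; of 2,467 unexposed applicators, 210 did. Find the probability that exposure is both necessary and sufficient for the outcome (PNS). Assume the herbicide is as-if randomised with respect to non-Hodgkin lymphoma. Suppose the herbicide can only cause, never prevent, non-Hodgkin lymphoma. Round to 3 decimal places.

p₁ = P(outcome | exposed) = 1181/2470 = 0.47814
p₀ = P(outcome | unexposed) = 210/2467 = 0.085124
Under exogeneity and monotonicity, PNS = p₁ − p₀.
PNS = 0.47814 − 0.085124 = 0.39301

PNS ≈ 0.393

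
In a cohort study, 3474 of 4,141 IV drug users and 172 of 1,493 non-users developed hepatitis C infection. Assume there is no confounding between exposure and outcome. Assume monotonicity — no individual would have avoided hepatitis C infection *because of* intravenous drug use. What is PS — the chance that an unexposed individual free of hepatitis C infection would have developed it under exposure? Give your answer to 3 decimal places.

p₁ = P(outcome | exposed) = 3474/4141 = 0.83893
p₀ = P(outcome | unexposed) = 172/1493 = 0.1152
Under exogeneity and monotonicity, PS = (p₁ − p₀) / (1 − p₀).
PS = (0.83893 − 0.1152) / (1 − 0.1152) = 0.72372 / 0.8848 ≈ 0.8180

PS ≈ 0.818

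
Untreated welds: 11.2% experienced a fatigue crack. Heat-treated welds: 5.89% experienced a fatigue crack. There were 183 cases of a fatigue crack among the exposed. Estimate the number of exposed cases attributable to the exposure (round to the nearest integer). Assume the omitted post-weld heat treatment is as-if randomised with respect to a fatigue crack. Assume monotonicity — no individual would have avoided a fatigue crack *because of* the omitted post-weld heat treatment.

p₁ = 0.112, p₀ = 0.0589.
PN = (p₁ − p₀)/p₁ = (0.112 − 0.0589) / 0.112 ≈ 0.47411.
Attributable cases ≈ PN × (exposed cases) = 0.47411 × 183 ≈ 86.76.

about 87 cases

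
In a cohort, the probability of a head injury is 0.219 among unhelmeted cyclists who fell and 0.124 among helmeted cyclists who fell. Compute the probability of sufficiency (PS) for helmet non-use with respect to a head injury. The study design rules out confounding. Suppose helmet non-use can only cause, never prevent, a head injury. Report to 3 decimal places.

PS ≈ 0.108

Let p₁ = 0.219, p₀ = 0.124.
Under exogeneity and monotonicity, PS = (p₁ − p₀) / (1 − p₀).
PS = (0.219 − 0.124) / (1 − 0.124) = 0.095 / 0.876 ≈ 0.1084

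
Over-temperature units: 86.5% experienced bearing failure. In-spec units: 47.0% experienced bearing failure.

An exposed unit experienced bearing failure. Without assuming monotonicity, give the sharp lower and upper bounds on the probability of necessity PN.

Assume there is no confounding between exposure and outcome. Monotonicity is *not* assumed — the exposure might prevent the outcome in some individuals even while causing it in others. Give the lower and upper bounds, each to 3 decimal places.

0.457 ≤ PN ≤ 0.613

p₁ = 0.865, p₀ = 0.47.
Under exogeneity alone the bounds on PN are max{0,(p₁−p₀)/p₁} ≤ PN ≤ min{1,(1−p₀)/p₁}.
  lower = (p₁ − p₀)/p₁ = 0.395 / 0.865 ≈ 0.4566
  upper = min{1, (1 − p₀)/p₁} = 0.53 / 0.865 ≈ 0.6127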